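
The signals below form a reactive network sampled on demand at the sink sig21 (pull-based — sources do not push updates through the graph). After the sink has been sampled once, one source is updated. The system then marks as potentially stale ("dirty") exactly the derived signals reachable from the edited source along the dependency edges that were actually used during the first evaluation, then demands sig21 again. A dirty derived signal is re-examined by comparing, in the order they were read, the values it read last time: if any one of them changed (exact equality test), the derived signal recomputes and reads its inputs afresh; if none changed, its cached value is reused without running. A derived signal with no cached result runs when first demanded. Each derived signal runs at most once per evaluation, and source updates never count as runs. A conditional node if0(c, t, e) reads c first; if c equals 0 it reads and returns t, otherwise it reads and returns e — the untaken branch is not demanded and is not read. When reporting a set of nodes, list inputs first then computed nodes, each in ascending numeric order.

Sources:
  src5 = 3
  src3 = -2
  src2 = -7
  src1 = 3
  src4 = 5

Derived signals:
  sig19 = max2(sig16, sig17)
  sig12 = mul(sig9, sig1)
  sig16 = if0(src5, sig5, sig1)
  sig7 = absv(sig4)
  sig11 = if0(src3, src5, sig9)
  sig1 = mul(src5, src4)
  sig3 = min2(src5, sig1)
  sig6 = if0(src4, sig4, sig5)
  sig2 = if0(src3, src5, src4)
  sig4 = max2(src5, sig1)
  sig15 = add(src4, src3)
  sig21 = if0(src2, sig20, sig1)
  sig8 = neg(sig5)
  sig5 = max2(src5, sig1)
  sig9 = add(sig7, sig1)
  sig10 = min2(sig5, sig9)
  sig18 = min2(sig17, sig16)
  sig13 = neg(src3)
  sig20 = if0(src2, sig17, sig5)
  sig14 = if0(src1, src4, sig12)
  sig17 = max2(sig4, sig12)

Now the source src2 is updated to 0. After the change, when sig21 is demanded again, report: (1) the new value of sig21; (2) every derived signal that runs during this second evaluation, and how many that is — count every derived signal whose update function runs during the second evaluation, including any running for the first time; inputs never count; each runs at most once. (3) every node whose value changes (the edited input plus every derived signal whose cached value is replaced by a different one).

Initial pass — values computed on the first demand:
  sig1 = mul(3, 5) = 15
  sig21 = if0(src2=-7 -> else branch sig1) = 15

Second demand — change propagation:
  sig4: newly demanded (no cache) — executes and yields 15.
  sig7: newly demanded (no cache) — executes and yields 15.
  sig9: newly demanded (no cache) — executes and yields 30.
  sig12: newly demanded (no cache) — executes and yields 450.
  sig17: newly demanded (no cache) — executes and yields 450.
  sig20: newly demanded (no cache) — executes and yields 450.
  sig21: re-runs because src2 -7->0; new result 450.

The important point: the flipped condition pulls in fresh nodes; sig4, sig7, sig9, sig12, sig17, sig20 run for the first time.

sig21 now evaluates to 450.
Run set: sig4, sig7, sig9, sig12, sig17, sig20, sig21 (7 run).
Changed values: src2, sig21.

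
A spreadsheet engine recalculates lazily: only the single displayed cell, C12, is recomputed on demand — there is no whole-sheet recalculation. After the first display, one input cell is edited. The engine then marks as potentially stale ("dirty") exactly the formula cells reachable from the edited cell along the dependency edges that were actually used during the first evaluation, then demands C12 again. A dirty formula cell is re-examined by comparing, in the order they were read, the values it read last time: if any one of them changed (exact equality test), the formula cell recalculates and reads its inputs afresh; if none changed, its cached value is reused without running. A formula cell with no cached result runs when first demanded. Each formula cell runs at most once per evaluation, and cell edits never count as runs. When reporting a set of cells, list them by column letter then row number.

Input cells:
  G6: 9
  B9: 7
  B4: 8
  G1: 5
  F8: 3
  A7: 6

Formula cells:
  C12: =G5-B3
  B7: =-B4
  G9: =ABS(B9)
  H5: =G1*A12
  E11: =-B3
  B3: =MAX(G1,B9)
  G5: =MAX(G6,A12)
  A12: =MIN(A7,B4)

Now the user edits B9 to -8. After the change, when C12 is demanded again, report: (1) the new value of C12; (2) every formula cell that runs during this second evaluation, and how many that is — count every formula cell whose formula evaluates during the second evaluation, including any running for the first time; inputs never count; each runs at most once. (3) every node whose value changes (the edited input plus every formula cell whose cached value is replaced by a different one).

New value of C12: 4.
Formula cells that run: B3, C12 — 2 in total.
Values that change: B3, B9, C12.

First evaluation (everything demanded from the output):
  A12 = MIN(6, 8) = 6
  B3 = MAX(5, 7) = 7
  G5 = MAX(9, 6) = 9
  C12 = 9 - 7 = 2

Propagation after the edit:
  B3: runs — B9 7->-8; result 5.
  C12: runs — B3 7->5; result 4.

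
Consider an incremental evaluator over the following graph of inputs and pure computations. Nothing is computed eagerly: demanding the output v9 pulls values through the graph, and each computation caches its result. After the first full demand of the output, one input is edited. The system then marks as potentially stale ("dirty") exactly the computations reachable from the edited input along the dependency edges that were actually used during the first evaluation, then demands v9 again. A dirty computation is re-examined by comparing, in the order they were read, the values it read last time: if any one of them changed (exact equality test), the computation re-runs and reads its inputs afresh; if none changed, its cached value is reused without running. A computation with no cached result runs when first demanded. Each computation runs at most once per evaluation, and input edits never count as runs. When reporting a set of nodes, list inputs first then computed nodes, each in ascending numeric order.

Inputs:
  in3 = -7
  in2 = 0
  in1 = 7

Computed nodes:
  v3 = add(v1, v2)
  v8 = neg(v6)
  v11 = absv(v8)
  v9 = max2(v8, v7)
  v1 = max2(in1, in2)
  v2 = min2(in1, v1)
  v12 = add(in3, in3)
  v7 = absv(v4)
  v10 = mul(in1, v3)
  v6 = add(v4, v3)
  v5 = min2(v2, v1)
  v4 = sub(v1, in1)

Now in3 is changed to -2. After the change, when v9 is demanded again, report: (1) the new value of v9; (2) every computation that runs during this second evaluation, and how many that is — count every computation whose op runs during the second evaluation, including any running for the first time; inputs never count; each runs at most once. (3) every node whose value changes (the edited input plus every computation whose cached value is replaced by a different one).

Initial pass — values computed on the first demand:
  v1 = max2(7, 0) = 7
  v2 = min2(7, 7) = 7
  v3 = add(7, 7) = 14
  v4 = sub(7, 7) = 0
  v6 = add(0, 14) = 14
  v7 = absv(0) = 0
  v8 = neg(14) = -14
  v9 = max2(-14, 0) = 0

Second demand — change propagation:
  no demanded computation ever read in3, so the edit dirties nothing and nothing runs.

The important point: nothing the output needs ever reads in3, so the edit is invisible to it.

v9 now evaluates to 0.
Run set: none (0 run).
Changed values: in3.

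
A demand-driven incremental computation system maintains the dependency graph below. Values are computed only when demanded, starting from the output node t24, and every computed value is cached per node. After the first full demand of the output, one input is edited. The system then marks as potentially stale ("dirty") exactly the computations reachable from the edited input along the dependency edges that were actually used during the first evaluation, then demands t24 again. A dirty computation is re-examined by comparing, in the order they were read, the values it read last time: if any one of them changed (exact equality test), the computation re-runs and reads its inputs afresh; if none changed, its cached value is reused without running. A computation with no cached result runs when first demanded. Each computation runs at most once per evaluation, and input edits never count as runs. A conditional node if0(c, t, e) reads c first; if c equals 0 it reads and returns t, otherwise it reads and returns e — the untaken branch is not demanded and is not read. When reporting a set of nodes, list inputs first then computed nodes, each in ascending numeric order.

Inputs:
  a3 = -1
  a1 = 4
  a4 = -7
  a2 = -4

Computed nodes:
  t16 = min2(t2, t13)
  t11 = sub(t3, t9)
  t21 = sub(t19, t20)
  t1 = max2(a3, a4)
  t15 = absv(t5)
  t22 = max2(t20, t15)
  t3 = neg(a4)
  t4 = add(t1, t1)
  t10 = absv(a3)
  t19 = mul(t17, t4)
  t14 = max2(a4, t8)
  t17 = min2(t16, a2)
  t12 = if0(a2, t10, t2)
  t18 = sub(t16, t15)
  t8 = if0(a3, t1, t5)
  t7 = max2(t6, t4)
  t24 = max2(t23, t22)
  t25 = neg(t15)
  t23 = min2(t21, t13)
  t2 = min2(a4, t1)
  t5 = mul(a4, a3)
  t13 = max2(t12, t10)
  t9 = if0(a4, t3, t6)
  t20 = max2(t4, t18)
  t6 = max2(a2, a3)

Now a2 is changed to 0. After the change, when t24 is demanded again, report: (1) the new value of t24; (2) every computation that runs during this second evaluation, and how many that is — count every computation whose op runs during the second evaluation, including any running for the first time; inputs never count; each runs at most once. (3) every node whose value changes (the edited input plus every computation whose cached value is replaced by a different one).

New value of t24: 7.
Computations that run: t12, t13, t17 — 3 in total.
Values that change: a2, t12.
Key observation: the cutoff stops propagation at t16 — its inputs' values are unchanged, so it reuses its cache.

First evaluation (everything demanded from the output):
  t1 = max2(-1, -7) = -1
  t2 = min2(-7, -1) = -7
  t4 = add(-1, -1) = -2
  t5 = mul(-7, -1) = 7
  t10 = absv(-1) = 1
  t12 = if0(a2=-4 -> else branch t2) = -7
  t13 = max2(-7, 1) = 1
  t15 = absv(7) = 7
  t16 = min2(-7, 1) = -7
  t17 = min2(-7, -4) = -7
  t18 = sub(-7, 7) = -14
  t19 = mul(-7, -2) = 14
  t20 = max2(-2, -14) = -2
  t21 = sub(14, -2) = 16
  t22 = max2(-2, 7) = 7
  t23 = min2(16, 1) = 1
  t24 = max2(1, 7) = 7

Propagation after the edit:
  t12: runs — a2 -4->0; result 1.
  t13: runs — t12 -7->1; result 1 (same value as before).
  t16: checked — values it read are unchanged (t2 unchanged, t13 unchanged); reused cached -7 without running.
  t17: runs — a2 -4->0; result -7 (same value as before).
  t18: checked — values it read are unchanged (t16 unchanged, t15 unchanged); reused cached -14 without running.
  t19: checked — values it read are unchanged (t17 unchanged, t4 unchanged); reused cached 14 without running.
  t20: checked — values it read are unchanged (t4 unchanged, t18 unchanged); reused cached -2 without running.
  t21: checked — values it read are unchanged (t19 unchanged, t20 unchanged); reused cached 16 without running.
  t22: checked — values it read are unchanged (t20 unchanged, t15 unchanged); reused cached 7 without running.
  t23: checked — values it read are unchanged (t21 unchanged, t13 unchanged); reused cached 1 without running.
  t24: checked — values it read are unchanged (t23 unchanged, t22 unchanged); reused cached 7 without running.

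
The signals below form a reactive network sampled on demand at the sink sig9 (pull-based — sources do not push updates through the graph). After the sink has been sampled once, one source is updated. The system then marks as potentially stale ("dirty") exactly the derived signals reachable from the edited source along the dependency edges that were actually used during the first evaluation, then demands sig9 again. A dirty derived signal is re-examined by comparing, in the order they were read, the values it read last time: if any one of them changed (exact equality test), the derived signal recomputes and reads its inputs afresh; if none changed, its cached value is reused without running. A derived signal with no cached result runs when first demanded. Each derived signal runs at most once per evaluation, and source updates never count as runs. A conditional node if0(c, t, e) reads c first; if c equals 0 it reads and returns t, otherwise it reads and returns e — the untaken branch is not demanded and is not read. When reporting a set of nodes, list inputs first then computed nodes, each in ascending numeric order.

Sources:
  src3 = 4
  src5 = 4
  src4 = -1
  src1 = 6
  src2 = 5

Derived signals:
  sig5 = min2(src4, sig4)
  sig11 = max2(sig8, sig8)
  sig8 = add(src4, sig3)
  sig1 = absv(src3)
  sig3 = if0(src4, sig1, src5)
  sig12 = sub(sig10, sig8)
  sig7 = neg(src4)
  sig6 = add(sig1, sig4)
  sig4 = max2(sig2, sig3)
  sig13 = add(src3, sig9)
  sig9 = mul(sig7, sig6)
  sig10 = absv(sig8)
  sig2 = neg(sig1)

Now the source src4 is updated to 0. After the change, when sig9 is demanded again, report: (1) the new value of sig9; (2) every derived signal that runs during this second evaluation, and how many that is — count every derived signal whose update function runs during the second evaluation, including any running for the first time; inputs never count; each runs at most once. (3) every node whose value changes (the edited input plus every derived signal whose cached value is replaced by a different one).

Initial pass — values computed on the first demand:
  sig1 = absv(4) = 4
  sig2 = neg(4) = -4
  sig3 = if0(src4=-1 -> else branch src5) = 4
  sig4 = max2(-4, 4) = 4
  sig6 = add(4, 4) = 8
  sig7 = neg(-1) = 1
  sig9 = mul(1, 8) = 8

Second demand — change propagation:
  sig3: re-runs because src4 -1->0; new result 4 (unchanged).
  sig4: re-examined; everything it read last time is the same (sig2 unchanged, sig3 unchanged) — cache 4 kept, no run.
  sig6: re-examined; everything it read last time is the same (sig1 unchanged, sig4 unchanged) — cache 8 kept, no run.
  sig7: re-runs because src4 -1->0; new result 0.
  sig9: re-runs because sig7 1->0; new result 0.

The important point: at sig4 every value read last time is unchanged, so the dirty flag clears without a run.

sig9 now evaluates to 0.
Run set: sig3, sig7, sig9 (3 run).
Changed values: src4, sig7, sig9.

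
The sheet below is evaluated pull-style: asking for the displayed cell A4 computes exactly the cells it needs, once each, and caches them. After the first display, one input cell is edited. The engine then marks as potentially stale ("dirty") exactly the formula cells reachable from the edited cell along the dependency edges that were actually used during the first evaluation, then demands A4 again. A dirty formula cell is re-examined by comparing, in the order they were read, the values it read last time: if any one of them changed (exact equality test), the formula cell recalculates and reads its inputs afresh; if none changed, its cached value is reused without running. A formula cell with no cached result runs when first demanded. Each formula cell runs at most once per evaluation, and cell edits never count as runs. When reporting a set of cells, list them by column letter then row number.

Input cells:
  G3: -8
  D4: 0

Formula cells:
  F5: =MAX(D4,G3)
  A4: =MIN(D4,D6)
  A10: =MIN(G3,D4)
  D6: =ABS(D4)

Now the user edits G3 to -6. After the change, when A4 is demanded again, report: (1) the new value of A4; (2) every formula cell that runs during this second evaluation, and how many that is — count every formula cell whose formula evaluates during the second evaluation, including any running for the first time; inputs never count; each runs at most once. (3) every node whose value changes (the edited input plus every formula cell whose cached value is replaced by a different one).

First demand of the output computes:
  D6 = ABS(0) = 0
  A4 = MIN(0, 0) = 0

After the edit, cleaning proceeds:
  G3 only reaches undemanded nodes; the second demand re-runs nothing.

Note the shortcut — G3 feeds only undemanded nodes, so no recomputation happens.

Demanding A4 again yields 0.
0 formula cells run: none.
The nodes whose values change: G3.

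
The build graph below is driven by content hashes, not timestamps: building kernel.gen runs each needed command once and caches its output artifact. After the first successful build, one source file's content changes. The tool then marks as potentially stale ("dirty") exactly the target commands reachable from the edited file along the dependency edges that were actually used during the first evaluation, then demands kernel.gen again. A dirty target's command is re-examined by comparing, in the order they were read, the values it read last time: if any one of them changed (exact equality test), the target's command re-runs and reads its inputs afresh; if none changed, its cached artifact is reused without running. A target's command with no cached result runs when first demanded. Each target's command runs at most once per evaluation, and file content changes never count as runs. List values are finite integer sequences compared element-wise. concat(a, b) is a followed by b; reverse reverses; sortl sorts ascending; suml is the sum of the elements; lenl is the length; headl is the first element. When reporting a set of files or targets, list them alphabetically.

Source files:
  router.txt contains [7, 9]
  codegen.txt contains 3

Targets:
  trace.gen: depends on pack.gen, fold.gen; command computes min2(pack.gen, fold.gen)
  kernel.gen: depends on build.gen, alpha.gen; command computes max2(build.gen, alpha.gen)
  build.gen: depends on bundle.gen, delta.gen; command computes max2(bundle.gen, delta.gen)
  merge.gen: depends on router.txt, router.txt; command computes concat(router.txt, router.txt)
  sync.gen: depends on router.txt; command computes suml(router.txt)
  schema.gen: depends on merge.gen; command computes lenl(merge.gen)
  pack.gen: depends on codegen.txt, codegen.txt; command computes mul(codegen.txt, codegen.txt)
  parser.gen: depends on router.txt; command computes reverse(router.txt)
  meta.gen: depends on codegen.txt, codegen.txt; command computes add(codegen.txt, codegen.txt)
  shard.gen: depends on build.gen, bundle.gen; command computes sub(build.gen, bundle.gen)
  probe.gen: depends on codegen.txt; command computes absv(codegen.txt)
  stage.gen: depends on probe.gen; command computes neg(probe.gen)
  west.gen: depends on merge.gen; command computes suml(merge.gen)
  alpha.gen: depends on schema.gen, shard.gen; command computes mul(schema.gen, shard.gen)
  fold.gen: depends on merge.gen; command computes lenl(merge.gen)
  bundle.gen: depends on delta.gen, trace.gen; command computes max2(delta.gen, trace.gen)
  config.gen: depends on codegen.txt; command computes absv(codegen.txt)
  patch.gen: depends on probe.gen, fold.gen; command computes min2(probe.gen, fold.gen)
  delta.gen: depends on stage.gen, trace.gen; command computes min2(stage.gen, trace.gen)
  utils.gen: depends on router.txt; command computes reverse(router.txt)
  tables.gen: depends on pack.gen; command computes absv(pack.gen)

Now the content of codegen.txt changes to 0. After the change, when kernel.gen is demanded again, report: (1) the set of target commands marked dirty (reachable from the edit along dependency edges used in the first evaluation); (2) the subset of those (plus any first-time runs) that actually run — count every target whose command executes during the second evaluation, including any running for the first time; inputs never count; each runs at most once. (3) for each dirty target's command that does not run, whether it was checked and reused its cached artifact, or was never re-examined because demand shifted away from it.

Initial pass — values computed on the first demand:
  merge.gen = concat([7, 9], [7, 9]) = [7, 9, 7, 9]
  fold.gen = lenl([7, 9, 7, 9]) = 4
  pack.gen = mul(3, 3) = 9
  probe.gen = absv(3) = 3
  schema.gen = lenl([7, 9, 7, 9]) = 4
  stage.gen = neg(3) = -3
  trace.gen = min2(9, 4) = 4
  delta.gen = min2(-3, 4) = -3
  bundle.gen = max2(-3, 4) = 4
  build.gen = max2(4, -3) = 4
  shard.gen = sub(4, 4) = 0
  alpha.gen = mul(4, 0) = 0
  kernel.gen = max2(4, 0) = 4

Second demand — change propagation:
  pack.gen: re-runs because codegen.txt 3->0; codegen.txt 3->0; new result 0.
  probe.gen: re-runs because codegen.txt 3->0; new result 0.
  stage.gen: re-runs because probe.gen 3->0; new result 0.
  trace.gen: re-runs because pack.gen 9->0; new result 0.
  delta.gen: re-runs because stage.gen -3->0; trace.gen 4->0; new result 0.
  bundle.gen: re-runs because delta.gen -3->0; trace.gen 4->0; new result 0.
  build.gen: re-runs because bundle.gen 4->0; delta.gen -3->0; new result 0.
  shard.gen: re-runs because build.gen 4->0; bundle.gen 4->0; new result 0 (unchanged).
  alpha.gen: re-examined; everything it read last time is the same (schema.gen unchanged, shard.gen unchanged) — cache 0 kept, no run.
  kernel.gen: re-runs because build.gen 4->0; new result 0.

The important point: at alpha.gen every value read last time is unchanged, so the dirty flag clears without a run.

Dirty set: alpha.gen, build.gen, bundle.gen, delta.gen, kernel.gen, pack.gen, probe.gen, shard.gen, stage.gen, trace.gen.
Run set: build.gen, bundle.gen, delta.gen, kernel.gen, pack.gen, probe.gen, shard.gen, stage.gen, trace.gen (9 run).
Re-examined without running (cache reused): alpha.gen.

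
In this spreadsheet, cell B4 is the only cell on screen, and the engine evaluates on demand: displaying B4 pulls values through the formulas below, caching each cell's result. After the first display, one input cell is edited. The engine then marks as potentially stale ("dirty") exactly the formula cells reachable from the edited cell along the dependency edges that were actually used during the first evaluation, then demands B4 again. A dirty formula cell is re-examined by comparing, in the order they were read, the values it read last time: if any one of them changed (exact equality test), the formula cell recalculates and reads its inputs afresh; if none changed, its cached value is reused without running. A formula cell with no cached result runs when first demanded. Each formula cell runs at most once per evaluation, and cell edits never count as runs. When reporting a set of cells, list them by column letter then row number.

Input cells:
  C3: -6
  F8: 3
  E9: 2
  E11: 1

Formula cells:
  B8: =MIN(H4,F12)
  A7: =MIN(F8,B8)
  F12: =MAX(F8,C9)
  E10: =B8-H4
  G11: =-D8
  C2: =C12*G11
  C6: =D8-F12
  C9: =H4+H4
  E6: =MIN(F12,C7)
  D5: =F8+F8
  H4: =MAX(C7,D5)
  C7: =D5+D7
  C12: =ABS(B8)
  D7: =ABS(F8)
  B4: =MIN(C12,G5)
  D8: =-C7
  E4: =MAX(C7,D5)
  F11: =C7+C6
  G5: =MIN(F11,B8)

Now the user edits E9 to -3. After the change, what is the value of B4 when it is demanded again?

B4 now evaluates to -18.
The important point: nothing the output needs ever reads E9, so the edit is invisible to it.

Initial pass — values computed on the first demand:
  D5 = 3 + 3 = 6
  D7 = ABS(3) = 3
  C7 = 6 + 3 = 9
  D8 = -(9) = -9
  H4 = MAX(9, 6) = 9
  C9 = 9 + 9 = 18
  F12 = MAX(3, 18) = 18
  B8 = MIN(9, 18) = 9
  C6 = -9 - 18 = -27
  C12 = ABS(9) = 9
  F11 = 9 + -27 = -18
  G5 = MIN(-18, 9) = -18
  B4 = MIN(9, -18) = -18

Second demand — change propagation:
  no demanded computation ever read E9, so the edit dirties nothing and nothing runs.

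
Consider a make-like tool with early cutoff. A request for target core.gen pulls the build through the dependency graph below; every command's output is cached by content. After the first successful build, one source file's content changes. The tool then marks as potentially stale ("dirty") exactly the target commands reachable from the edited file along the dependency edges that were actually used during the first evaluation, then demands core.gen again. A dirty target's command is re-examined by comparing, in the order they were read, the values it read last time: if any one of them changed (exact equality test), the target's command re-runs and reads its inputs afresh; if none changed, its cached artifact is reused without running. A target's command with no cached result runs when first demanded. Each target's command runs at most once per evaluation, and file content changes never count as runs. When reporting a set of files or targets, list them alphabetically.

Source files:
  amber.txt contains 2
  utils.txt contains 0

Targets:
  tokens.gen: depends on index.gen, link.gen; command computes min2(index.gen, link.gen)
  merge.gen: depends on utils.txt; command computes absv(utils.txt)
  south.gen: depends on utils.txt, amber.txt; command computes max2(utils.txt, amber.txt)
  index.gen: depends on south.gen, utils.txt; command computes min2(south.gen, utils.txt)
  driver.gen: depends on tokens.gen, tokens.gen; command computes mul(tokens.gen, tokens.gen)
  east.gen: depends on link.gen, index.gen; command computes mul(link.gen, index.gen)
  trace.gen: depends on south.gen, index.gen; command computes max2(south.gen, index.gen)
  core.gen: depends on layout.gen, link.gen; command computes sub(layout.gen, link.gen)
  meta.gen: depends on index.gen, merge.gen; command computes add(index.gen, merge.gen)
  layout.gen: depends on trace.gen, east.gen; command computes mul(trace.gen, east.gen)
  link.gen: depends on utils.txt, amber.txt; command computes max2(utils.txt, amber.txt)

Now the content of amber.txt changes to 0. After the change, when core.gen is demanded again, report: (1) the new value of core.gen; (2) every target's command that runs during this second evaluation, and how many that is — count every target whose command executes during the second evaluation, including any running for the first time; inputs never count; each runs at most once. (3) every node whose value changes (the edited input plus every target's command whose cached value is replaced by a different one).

First demand of the output computes:
  link.gen = max2(0, 2) = 2
  south.gen = max2(0, 2) = 2
  index.gen = min2(2, 0) = 0
  east.gen = mul(2, 0) = 0
  trace.gen = max2(2, 0) = 2
  layout.gen = mul(2, 0) = 0
  core.gen = sub(0, 2) = -2

After the edit, cleaning proceeds:
  link.gen: a read changed (amber.txt 2->0) — executes, giving 0.
  south.gen: a read changed (amber.txt 2->0) — executes, giving 0.
  index.gen: a read changed (south.gen 2->0) — executes, giving 0 — identical to its old value.
  east.gen: a read changed (link.gen 2->0) — executes, giving 0 — identical to its old value.
  trace.gen: a read changed (south.gen 2->0) — executes, giving 0.
  layout.gen: a read changed (trace.gen 2->0) — executes, giving 0 — identical to its old value.
  core.gen: a read changed (link.gen 2->0) — executes, giving 0.

Demanding core.gen again yields 0.
7 target commands run: core.gen, east.gen, index.gen, layout.gen, link.gen, south.gen, trace.gen.
The nodes whose values change: amber.txt, core.gen, link.gen, south.gen, trace.gen.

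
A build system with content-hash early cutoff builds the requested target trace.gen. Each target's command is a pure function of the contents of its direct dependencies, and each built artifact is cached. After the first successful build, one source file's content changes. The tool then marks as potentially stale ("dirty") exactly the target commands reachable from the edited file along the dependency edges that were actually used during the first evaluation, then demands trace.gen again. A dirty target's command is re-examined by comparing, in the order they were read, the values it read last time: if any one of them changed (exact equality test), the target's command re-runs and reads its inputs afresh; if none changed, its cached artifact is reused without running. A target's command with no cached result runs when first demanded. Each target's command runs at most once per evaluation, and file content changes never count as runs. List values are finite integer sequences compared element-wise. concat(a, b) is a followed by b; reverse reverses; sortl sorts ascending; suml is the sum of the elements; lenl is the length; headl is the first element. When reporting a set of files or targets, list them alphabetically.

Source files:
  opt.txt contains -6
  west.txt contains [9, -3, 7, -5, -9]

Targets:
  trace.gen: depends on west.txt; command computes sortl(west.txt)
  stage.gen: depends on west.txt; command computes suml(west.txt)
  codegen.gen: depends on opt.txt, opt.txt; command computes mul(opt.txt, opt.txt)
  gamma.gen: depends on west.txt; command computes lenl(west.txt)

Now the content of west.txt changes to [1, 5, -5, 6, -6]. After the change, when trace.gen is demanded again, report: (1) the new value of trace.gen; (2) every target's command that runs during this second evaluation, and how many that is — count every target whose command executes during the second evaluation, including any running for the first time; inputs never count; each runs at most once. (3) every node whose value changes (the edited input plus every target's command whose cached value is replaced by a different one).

First evaluation (everything demanded from the output):
  trace.gen = sortl([9, -3, 7, -5, -9]) = [-9, -5, -3, 7, 9]

Propagation after the edit:
  trace.gen: runs — west.txt [9, -3, 7, -5, -9]->[1, 5, -5, 6, -6]; result [-6, -5, 1, 5, 6].

New value of trace.gen: [-6, -5, 1, 5, 6].
Target commands that run: trace.gen — 1 in total.
Values that change: trace.gen, west.txt.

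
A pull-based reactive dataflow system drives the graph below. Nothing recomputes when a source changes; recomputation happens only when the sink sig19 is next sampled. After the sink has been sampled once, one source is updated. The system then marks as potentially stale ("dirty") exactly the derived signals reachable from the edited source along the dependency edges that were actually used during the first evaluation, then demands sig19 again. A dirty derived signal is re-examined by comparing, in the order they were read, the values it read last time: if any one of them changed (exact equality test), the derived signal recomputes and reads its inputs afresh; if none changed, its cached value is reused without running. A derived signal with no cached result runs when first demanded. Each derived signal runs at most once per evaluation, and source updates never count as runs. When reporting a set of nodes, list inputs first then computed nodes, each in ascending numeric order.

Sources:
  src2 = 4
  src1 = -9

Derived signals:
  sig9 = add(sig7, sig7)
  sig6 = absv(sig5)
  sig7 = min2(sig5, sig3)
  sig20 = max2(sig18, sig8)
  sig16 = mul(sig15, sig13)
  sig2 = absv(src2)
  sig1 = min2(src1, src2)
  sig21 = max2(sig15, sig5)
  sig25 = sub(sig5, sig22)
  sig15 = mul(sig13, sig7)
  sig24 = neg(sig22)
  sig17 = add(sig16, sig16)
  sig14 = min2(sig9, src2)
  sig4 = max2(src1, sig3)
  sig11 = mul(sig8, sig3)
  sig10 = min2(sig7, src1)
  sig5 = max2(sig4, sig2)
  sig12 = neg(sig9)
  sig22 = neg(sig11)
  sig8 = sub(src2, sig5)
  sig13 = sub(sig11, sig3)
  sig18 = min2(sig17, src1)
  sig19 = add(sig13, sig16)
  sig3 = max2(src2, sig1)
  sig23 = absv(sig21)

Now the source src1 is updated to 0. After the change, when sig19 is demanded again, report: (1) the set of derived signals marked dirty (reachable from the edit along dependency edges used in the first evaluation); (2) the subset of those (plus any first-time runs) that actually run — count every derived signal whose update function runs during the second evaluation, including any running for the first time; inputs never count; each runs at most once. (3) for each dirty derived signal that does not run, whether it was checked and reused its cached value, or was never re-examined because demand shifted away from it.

First evaluation (everything demanded from the output):
  sig1 = min2(-9, 4) = -9
  sig2 = absv(4) = 4
  sig3 = max2(4, -9) = 4
  sig4 = max2(-9, 4) = 4
  sig5 = max2(4, 4) = 4
  sig7 = min2(4, 4) = 4
  sig8 = sub(4, 4) = 0
  sig11 = mul(0, 4) = 0
  sig13 = sub(0, 4) = -4
  sig15 = mul(-4, 4) = -16
  sig16 = mul(-16, -4) = 64
  sig19 = add(-4, 64) = 60

Propagation after the edit:
  sig1: runs — src1 -9->0; result 0.
  sig3: runs — sig1 -9->0; result 4 (same value as before).
  sig4: runs — src1 -9->0; result 4 (same value as before).
  sig5: checked — values it read are unchanged (sig4 unchanged, sig2 unchanged); reused cached 4 without running.
  sig7: checked — values it read are unchanged (sig5 unchanged, sig3 unchanged); reused cached 4 without running.
  sig8: checked — values it read are unchanged (src2 unchanged, sig5 unchanged); reused cached 0 without running.
  sig11: checked — values it read are unchanged (sig8 unchanged, sig3 unchanged); reused cached 0 without running.
  sig13: checked — values it read are unchanged (sig11 unchanged, sig3 unchanged); reused cached -4 without running.
  sig15: checked — values it read are unchanged (sig13 unchanged, sig7 unchanged); reused cached -16 without running.
  sig16: checked — values it read are unchanged (sig15 unchanged, sig13 unchanged); reused cached 64 without running.
  sig19: checked — values it read are unchanged (sig13 unchanged, sig16 unchanged); reused cached 60 without running.

Key observation: the cutoff stops propagation at sig5 — its inputs' values are unchanged, so it reuses its cache.

Marked dirty: sig1, sig3, sig4, sig5, sig7, sig8, sig11, sig13, sig15, sig16, sig19.
Derived signals that run: sig1, sig3, sig4 — 3 in total.
Checked but reused from cache: sig5, sig7, sig8, sig11, sig13, sig15, sig16, sig19.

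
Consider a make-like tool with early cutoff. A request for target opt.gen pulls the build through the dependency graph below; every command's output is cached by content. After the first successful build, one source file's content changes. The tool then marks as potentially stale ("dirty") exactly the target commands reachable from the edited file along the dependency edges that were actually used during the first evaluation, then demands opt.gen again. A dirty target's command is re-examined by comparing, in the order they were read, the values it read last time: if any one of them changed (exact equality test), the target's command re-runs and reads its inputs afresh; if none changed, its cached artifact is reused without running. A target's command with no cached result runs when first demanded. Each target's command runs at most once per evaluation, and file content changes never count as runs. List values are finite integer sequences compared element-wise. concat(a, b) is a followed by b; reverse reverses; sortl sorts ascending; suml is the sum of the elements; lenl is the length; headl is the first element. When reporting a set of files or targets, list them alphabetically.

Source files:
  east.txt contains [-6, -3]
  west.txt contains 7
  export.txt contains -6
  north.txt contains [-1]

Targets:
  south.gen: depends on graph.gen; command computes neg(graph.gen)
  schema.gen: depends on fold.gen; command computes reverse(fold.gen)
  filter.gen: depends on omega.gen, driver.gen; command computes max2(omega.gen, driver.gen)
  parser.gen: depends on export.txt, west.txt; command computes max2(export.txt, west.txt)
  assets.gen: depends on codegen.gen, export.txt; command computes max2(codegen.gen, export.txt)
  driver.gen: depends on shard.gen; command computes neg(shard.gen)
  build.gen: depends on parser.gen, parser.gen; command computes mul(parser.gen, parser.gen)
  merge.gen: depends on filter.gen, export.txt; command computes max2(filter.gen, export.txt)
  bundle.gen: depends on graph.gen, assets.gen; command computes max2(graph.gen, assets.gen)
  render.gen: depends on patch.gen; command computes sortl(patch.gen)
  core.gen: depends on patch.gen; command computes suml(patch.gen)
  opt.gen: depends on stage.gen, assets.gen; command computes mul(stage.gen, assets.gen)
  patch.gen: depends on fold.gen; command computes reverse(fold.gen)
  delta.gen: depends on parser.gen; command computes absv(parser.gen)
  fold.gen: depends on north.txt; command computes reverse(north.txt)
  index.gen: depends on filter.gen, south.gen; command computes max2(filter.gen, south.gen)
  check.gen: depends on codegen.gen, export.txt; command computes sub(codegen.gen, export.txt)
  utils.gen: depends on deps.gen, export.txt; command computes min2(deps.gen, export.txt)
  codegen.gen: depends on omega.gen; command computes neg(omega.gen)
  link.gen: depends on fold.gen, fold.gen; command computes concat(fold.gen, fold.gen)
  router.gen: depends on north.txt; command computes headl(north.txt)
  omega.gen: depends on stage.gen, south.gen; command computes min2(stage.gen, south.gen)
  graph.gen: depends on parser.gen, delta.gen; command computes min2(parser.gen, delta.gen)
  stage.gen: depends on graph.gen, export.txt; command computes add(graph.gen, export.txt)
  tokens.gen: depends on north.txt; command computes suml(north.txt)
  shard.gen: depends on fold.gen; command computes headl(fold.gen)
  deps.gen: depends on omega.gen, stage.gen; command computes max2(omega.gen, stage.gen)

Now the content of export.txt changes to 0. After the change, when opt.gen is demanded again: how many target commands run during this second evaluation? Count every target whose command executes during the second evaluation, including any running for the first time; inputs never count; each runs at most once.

5 target commands run: assets.gen, omega.gen, opt.gen, parser.gen, stage.gen.
Note where the cutoff bites: delta.gen is checked, finds nothing changed, and keeps its cache.

First demand of the output computes:
  parser.gen = max2(-6, 7) = 7
  delta.gen = absv(7) = 7
  graph.gen = min2(7, 7) = 7
  south.gen = neg(7) = -7
  stage.gen = add(7, -6) = 1
  omega.gen = min2(1, -7) = -7
  codegen.gen = neg(-7) = 7
  assets.gen = max2(7, -6) = 7
  opt.gen = mul(1, 7) = 7

After the edit, cleaning proceeds:
  parser.gen: a read changed (export.txt -6->0) — executes, giving 7 — identical to its old value.
  delta.gen: dirty, but its reads are unchanged (parser.gen unchanged); cached 7 stands.
  graph.gen: dirty, but its reads are unchanged (parser.gen unchanged, delta.gen unchanged); cached 7 stands.
  south.gen: dirty, but its reads are unchanged (graph.gen unchanged); cached -7 stands.
  stage.gen: a read changed (export.txt -6->0) — executes, giving 7.
  omega.gen: a read changed (stage.gen 1->7) — executes, giving -7 — identical to its old value.
  codegen.gen: dirty, but its reads are unchanged (omega.gen unchanged); cached 7 stands.
  assets.gen: a read changed (export.txt -6->0) — executes, giving 7 — identical to its old value.
  opt.gen: a read changed (stage.gen 1->7) — executes, giving 49.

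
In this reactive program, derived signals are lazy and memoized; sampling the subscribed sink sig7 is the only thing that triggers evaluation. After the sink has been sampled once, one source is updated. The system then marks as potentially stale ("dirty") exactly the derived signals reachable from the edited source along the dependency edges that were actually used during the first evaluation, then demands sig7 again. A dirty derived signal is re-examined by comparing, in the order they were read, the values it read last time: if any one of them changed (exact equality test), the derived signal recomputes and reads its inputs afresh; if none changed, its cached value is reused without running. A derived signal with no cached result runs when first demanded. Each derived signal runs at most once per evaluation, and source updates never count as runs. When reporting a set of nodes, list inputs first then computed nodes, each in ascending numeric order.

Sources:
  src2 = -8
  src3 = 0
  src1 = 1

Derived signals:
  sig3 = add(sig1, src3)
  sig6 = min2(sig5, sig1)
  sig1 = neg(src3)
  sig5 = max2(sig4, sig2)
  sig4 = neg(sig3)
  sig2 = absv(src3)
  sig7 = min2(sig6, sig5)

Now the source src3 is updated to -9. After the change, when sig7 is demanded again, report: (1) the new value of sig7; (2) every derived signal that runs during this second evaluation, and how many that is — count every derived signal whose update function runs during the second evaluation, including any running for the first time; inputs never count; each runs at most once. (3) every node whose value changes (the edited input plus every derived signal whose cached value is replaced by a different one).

First demand of the output computes:
  sig1 = neg(0) = 0
  sig2 = absv(0) = 0
  sig3 = add(0, 0) = 0
  sig4 = neg(0) = 0
  sig5 = max2(0, 0) = 0
  sig6 = min2(0, 0) = 0
  sig7 = min2(0, 0) = 0

After the edit, cleaning proceeds:
  sig1: a read changed (src3 0->-9) — executes, giving 9.
  sig2: a read changed (src3 0->-9) — executes, giving 9.
  sig3: a read changed (sig1 0->9; src3 0->-9) — executes, giving 0 — identical to its old value.
  sig4: dirty, but its reads are unchanged (sig3 unchanged); cached 0 stands.
  sig5: a read changed (sig2 0->9) — executes, giving 9.
  sig6: a read changed (sig5 0->9; sig1 0->9) — executes, giving 9.
  sig7: a read changed (sig6 0->9; sig5 0->9) — executes, giving 9.

Note where the cutoff bites: sig4 is checked, finds nothing changed, and keeps its cache.

Demanding sig7 again yields 9.
6 derived signals run: sig1, sig2, sig3, sig5, sig6, sig7.
The nodes whose values change: src3, sig1, sig2, sig5, sig6, sig7.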